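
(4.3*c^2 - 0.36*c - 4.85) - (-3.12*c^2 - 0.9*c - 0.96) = 7.42*c^2 + 0.54*c - 3.89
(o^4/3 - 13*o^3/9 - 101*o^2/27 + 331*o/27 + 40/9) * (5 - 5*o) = -5*o^5/3 + 80*o^4/9 + 310*o^3/27 - 80*o^2 + 1055*o/27 + 200/9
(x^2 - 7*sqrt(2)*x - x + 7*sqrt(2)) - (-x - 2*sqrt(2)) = x^2 - 7*sqrt(2)*x + 9*sqrt(2)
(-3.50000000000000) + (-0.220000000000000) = -3.72000000000000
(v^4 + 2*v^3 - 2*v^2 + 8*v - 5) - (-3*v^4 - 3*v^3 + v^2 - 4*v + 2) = 4*v^4 + 5*v^3 - 3*v^2 + 12*v - 7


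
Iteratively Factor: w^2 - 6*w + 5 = (w - 1)*(w - 5)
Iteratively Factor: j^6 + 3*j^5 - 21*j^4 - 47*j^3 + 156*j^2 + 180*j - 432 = (j - 2)*(j^5 + 5*j^4 - 11*j^3 - 69*j^2 + 18*j + 216) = (j - 2)^2*(j^4 + 7*j^3 + 3*j^2 - 63*j - 108) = (j - 2)^2*(j + 4)*(j^3 + 3*j^2 - 9*j - 27) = (j - 2)^2*(j + 3)*(j + 4)*(j^2 - 9) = (j - 3)*(j - 2)^2*(j + 3)*(j + 4)*(j + 3)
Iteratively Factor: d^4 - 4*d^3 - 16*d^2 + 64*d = (d - 4)*(d^3 - 16*d) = (d - 4)*(d + 4)*(d^2 - 4*d) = (d - 4)^2*(d + 4)*(d)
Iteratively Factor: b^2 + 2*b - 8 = (b - 2)*(b + 4)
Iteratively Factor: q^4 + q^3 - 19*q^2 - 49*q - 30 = (q - 5)*(q^3 + 6*q^2 + 11*q + 6) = (q - 5)*(q + 1)*(q^2 + 5*q + 6) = (q - 5)*(q + 1)*(q + 2)*(q + 3)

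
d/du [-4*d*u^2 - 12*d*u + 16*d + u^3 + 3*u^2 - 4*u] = -8*d*u - 12*d + 3*u^2 + 6*u - 4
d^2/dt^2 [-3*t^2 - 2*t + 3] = -6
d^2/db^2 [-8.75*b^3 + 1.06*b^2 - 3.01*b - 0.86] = 2.12 - 52.5*b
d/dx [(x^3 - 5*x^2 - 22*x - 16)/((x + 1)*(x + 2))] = 1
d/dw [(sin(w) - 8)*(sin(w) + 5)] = (2*sin(w) - 3)*cos(w)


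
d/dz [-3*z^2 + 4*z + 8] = 4 - 6*z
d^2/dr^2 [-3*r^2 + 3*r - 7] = -6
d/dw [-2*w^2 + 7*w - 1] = 7 - 4*w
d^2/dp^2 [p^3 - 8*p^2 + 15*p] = 6*p - 16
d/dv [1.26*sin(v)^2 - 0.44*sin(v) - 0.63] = (2.52*sin(v) - 0.44)*cos(v)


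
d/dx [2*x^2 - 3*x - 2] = 4*x - 3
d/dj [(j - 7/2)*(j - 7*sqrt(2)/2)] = 2*j - 7*sqrt(2)/2 - 7/2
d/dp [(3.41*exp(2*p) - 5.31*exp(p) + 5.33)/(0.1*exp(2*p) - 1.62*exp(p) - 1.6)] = (-4.9932*exp(2*p) - 11.978*exp(p) + 17.1306)*exp(p)/(0.01*exp(4*p) - 0.324*exp(3*p) + 2.3044*exp(2*p) + 5.184*exp(p) + 2.56)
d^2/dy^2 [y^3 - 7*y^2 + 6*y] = 6*y - 14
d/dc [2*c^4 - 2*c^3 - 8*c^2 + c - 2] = 8*c^3 - 6*c^2 - 16*c + 1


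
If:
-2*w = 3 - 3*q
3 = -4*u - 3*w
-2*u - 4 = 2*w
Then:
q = -7/3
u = 3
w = -5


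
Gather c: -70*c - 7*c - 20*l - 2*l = -77*c - 22*l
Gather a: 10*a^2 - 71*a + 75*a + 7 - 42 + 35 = 10*a^2 + 4*a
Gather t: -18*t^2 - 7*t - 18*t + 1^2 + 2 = -18*t^2 - 25*t + 3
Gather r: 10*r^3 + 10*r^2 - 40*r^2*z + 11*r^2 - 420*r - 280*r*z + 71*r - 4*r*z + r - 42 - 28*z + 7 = 10*r^3 + r^2*(21 - 40*z) + r*(-284*z - 348) - 28*z - 35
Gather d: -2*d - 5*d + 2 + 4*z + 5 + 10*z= -7*d + 14*z + 7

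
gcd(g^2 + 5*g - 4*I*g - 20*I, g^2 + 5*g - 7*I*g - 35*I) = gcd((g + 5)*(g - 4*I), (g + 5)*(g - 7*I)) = g + 5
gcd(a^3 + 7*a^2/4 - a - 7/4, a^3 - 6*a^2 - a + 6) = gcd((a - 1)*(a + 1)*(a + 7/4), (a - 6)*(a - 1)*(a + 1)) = a^2 - 1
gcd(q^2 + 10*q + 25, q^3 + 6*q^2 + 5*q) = q + 5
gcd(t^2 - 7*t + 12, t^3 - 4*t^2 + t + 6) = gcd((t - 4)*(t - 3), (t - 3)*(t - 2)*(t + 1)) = t - 3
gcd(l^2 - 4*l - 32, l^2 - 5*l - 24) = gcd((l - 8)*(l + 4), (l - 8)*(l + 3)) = l - 8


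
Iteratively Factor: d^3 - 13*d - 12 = (d - 4)*(d^2 + 4*d + 3) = (d - 4)*(d + 3)*(d + 1)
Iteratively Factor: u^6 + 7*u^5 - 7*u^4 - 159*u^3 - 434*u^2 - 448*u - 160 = (u + 1)*(u^5 + 6*u^4 - 13*u^3 - 146*u^2 - 288*u - 160) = (u - 5)*(u + 1)*(u^4 + 11*u^3 + 42*u^2 + 64*u + 32) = (u - 5)*(u + 1)*(u + 4)*(u^3 + 7*u^2 + 14*u + 8) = (u - 5)*(u + 1)*(u + 4)^2*(u^2 + 3*u + 2) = (u - 5)*(u + 1)^2*(u + 4)^2*(u + 2)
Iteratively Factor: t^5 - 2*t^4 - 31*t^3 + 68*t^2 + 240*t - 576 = (t - 4)*(t^4 + 2*t^3 - 23*t^2 - 24*t + 144) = (t - 4)*(t - 3)*(t^3 + 5*t^2 - 8*t - 48) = (t - 4)*(t - 3)*(t + 4)*(t^2 + t - 12) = (t - 4)*(t - 3)*(t + 4)^2*(t - 3)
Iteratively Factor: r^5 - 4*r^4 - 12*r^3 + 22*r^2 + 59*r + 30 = (r + 1)*(r^4 - 5*r^3 - 7*r^2 + 29*r + 30) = (r - 3)*(r + 1)*(r^3 - 2*r^2 - 13*r - 10) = (r - 3)*(r + 1)^2*(r^2 - 3*r - 10) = (r - 5)*(r - 3)*(r + 1)^2*(r + 2)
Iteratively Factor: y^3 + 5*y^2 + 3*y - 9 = (y + 3)*(y^2 + 2*y - 3) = (y - 1)*(y + 3)*(y + 3)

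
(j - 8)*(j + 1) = j^2 - 7*j - 8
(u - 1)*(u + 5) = u^2 + 4*u - 5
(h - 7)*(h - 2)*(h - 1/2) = h^3 - 19*h^2/2 + 37*h/2 - 7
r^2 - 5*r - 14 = (r - 7)*(r + 2)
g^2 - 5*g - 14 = (g - 7)*(g + 2)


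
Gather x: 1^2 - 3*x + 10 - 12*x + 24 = 35 - 15*x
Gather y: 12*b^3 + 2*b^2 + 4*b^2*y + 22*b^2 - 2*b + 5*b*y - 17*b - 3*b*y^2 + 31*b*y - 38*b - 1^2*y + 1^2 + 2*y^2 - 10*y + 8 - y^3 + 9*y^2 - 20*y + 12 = 12*b^3 + 24*b^2 - 57*b - y^3 + y^2*(11 - 3*b) + y*(4*b^2 + 36*b - 31) + 21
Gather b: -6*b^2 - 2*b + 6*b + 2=-6*b^2 + 4*b + 2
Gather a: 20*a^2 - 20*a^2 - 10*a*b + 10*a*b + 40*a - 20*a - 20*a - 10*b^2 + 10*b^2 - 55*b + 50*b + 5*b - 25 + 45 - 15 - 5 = 0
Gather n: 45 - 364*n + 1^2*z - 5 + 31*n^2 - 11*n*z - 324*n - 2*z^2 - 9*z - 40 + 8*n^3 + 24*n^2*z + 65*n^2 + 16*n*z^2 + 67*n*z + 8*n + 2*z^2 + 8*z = 8*n^3 + n^2*(24*z + 96) + n*(16*z^2 + 56*z - 680)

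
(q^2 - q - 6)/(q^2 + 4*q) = (q^2 - q - 6)/(q*(q + 4))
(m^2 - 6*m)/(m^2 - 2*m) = (m - 6)/(m - 2)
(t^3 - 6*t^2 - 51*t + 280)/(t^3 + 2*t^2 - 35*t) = (t - 8)/t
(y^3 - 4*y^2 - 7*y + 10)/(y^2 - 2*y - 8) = (y^2 - 6*y + 5)/(y - 4)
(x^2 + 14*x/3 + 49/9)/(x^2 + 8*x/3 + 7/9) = (3*x + 7)/(3*x + 1)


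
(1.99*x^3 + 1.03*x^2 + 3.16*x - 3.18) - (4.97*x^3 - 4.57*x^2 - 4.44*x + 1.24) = -2.98*x^3 + 5.6*x^2 + 7.6*x - 4.42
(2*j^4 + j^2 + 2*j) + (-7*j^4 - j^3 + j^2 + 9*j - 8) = -5*j^4 - j^3 + 2*j^2 + 11*j - 8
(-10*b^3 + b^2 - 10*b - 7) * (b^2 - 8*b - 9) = -10*b^5 + 81*b^4 + 72*b^3 + 64*b^2 + 146*b + 63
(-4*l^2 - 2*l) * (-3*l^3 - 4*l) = 12*l^5 + 6*l^4 + 16*l^3 + 8*l^2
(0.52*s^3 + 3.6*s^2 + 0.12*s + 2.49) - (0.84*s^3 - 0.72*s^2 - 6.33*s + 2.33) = -0.32*s^3 + 4.32*s^2 + 6.45*s + 0.16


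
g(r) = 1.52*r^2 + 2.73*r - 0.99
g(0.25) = -0.21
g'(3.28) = 12.70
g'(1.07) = 5.98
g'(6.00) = 20.97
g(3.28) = 24.32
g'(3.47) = 13.28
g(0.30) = -0.03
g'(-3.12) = -6.75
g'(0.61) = 4.58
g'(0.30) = 3.64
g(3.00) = 20.88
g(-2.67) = 2.56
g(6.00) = 70.11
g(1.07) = 3.67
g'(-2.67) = -5.39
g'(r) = 3.04*r + 2.73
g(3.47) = 26.79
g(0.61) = 1.24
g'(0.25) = 3.49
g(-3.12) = 5.29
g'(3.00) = 11.85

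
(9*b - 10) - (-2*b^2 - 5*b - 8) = 2*b^2 + 14*b - 2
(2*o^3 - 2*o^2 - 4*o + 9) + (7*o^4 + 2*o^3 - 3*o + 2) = 7*o^4 + 4*o^3 - 2*o^2 - 7*o + 11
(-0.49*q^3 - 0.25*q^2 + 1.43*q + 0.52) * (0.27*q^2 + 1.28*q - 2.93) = -0.1323*q^5 - 0.6947*q^4 + 1.5018*q^3 + 2.7033*q^2 - 3.5243*q - 1.5236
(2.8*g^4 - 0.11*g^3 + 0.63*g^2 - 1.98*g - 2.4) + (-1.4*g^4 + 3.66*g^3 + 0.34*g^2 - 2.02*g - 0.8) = 1.4*g^4 + 3.55*g^3 + 0.97*g^2 - 4.0*g - 3.2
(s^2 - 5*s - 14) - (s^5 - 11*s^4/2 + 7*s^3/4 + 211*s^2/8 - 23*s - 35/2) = -s^5 + 11*s^4/2 - 7*s^3/4 - 203*s^2/8 + 18*s + 7/2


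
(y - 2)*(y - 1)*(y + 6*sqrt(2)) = y^3 - 3*y^2 + 6*sqrt(2)*y^2 - 18*sqrt(2)*y + 2*y + 12*sqrt(2)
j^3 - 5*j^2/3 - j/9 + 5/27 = (j - 5/3)*(j - 1/3)*(j + 1/3)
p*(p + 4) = p^2 + 4*p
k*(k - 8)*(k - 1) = k^3 - 9*k^2 + 8*k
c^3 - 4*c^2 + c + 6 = (c - 3)*(c - 2)*(c + 1)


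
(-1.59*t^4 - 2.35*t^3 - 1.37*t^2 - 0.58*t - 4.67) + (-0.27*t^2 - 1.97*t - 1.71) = -1.59*t^4 - 2.35*t^3 - 1.64*t^2 - 2.55*t - 6.38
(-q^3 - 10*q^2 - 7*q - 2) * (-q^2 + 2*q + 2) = q^5 + 8*q^4 - 15*q^3 - 32*q^2 - 18*q - 4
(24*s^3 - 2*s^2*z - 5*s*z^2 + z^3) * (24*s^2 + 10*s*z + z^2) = 576*s^5 + 192*s^4*z - 116*s^3*z^2 - 28*s^2*z^3 + 5*s*z^4 + z^5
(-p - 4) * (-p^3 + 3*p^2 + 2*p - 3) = p^4 + p^3 - 14*p^2 - 5*p + 12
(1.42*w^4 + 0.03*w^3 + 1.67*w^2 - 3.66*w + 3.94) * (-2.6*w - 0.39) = -3.692*w^5 - 0.6318*w^4 - 4.3537*w^3 + 8.8647*w^2 - 8.8166*w - 1.5366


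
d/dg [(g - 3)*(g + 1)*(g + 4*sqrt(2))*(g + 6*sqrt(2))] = 4*g^3 - 6*g^2 + 30*sqrt(2)*g^2 - 40*sqrt(2)*g + 90*g - 96 - 30*sqrt(2)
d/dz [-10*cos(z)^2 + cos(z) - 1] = (20*cos(z) - 1)*sin(z)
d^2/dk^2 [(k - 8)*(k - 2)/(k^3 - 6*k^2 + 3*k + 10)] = 2*(k^3 - 24*k^2 + 111*k - 188)/(k^6 - 12*k^5 + 33*k^4 + 56*k^3 - 165*k^2 - 300*k - 125)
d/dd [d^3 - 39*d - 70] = 3*d^2 - 39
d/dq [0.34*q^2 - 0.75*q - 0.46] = 0.68*q - 0.75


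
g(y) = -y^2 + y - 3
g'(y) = 1 - 2*y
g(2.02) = -5.06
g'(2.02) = -3.04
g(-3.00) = -15.00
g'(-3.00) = 7.00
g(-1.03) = -5.09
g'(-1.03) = 3.06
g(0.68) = -2.78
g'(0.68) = -0.36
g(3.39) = -11.10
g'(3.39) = -5.78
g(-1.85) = -8.27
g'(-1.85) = 4.70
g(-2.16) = -9.83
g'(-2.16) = 5.32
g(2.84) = -8.23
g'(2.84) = -4.68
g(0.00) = -3.00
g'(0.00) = 1.00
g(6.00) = -33.00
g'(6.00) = -11.00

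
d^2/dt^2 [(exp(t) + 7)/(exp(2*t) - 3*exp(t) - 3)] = (exp(4*t) + 31*exp(3*t) - 45*exp(2*t) + 138*exp(t) - 54)*exp(t)/(exp(6*t) - 9*exp(5*t) + 18*exp(4*t) + 27*exp(3*t) - 54*exp(2*t) - 81*exp(t) - 27)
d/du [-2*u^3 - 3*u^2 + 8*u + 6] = -6*u^2 - 6*u + 8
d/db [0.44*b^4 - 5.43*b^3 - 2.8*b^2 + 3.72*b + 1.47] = 1.76*b^3 - 16.29*b^2 - 5.6*b + 3.72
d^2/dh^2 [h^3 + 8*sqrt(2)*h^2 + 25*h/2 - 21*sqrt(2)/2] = 6*h + 16*sqrt(2)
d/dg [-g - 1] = -1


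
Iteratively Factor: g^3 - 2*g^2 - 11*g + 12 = (g + 3)*(g^2 - 5*g + 4) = (g - 1)*(g + 3)*(g - 4)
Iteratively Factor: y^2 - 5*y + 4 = (y - 1)*(y - 4)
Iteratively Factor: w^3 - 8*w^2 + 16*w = (w - 4)*(w^2 - 4*w) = w*(w - 4)*(w - 4)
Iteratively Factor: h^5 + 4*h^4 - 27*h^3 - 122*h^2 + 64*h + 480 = (h + 4)*(h^4 - 27*h^2 - 14*h + 120) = (h + 3)*(h + 4)*(h^3 - 3*h^2 - 18*h + 40) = (h - 5)*(h + 3)*(h + 4)*(h^2 + 2*h - 8) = (h - 5)*(h - 2)*(h + 3)*(h + 4)*(h + 4)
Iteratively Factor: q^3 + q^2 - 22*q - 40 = (q + 4)*(q^2 - 3*q - 10) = (q + 2)*(q + 4)*(q - 5)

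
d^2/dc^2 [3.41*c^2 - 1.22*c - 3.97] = 6.82000000000000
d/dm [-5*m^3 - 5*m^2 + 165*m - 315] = -15*m^2 - 10*m + 165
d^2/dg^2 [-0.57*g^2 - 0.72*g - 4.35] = -1.14000000000000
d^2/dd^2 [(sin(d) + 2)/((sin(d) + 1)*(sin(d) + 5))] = (-sin(d)^4 - sin(d)^3 - 3*sin(d)^2 + 13*sin(d) + 64)/((sin(d) + 1)^2*(sin(d) + 5)^3)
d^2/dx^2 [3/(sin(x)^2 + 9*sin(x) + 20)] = 3*(-4*sin(x)^4 - 27*sin(x)^3 + 5*sin(x)^2 + 234*sin(x) + 122)/(sin(x)^2 + 9*sin(x) + 20)^3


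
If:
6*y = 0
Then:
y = 0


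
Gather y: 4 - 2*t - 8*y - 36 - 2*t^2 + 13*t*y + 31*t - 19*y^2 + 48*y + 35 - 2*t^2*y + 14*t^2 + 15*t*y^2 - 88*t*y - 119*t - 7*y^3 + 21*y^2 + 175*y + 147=12*t^2 - 90*t - 7*y^3 + y^2*(15*t + 2) + y*(-2*t^2 - 75*t + 215) + 150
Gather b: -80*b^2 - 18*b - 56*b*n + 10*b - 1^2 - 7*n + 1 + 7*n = -80*b^2 + b*(-56*n - 8)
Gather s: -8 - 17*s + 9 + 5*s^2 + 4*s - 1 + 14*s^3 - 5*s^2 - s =14*s^3 - 14*s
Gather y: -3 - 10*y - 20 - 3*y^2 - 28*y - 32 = -3*y^2 - 38*y - 55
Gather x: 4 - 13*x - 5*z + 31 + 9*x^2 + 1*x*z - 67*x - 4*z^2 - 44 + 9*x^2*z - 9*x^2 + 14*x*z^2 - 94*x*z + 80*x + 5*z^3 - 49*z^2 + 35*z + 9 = 9*x^2*z + x*(14*z^2 - 93*z) + 5*z^3 - 53*z^2 + 30*z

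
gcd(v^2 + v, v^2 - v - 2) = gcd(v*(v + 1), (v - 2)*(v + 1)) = v + 1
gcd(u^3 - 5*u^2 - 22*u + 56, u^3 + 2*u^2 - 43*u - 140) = u^2 - 3*u - 28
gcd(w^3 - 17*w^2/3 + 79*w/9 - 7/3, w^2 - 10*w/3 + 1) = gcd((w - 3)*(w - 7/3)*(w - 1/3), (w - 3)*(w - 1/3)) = w^2 - 10*w/3 + 1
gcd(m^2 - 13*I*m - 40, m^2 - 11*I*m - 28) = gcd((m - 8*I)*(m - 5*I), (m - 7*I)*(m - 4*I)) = 1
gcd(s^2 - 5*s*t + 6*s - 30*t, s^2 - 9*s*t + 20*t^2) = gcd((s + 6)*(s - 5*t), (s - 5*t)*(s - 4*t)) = s - 5*t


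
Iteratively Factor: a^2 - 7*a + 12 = (a - 4)*(a - 3)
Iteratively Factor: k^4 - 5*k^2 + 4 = (k + 2)*(k^3 - 2*k^2 - k + 2) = (k + 1)*(k + 2)*(k^2 - 3*k + 2) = (k - 2)*(k + 1)*(k + 2)*(k - 1)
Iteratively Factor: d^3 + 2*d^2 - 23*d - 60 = (d - 5)*(d^2 + 7*d + 12) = (d - 5)*(d + 4)*(d + 3)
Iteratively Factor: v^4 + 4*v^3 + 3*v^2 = (v)*(v^3 + 4*v^2 + 3*v) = v*(v + 1)*(v^2 + 3*v) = v*(v + 1)*(v + 3)*(v)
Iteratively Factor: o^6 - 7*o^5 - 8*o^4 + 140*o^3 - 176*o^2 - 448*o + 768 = (o - 4)*(o^5 - 3*o^4 - 20*o^3 + 60*o^2 + 64*o - 192) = (o - 4)*(o + 2)*(o^4 - 5*o^3 - 10*o^2 + 80*o - 96) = (o - 4)^2*(o + 2)*(o^3 - o^2 - 14*o + 24) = (o - 4)^2*(o + 2)*(o + 4)*(o^2 - 5*o + 6) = (o - 4)^2*(o - 3)*(o + 2)*(o + 4)*(o - 2)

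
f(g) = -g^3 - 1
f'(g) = -3*g^2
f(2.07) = -9.87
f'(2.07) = -12.85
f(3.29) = -36.61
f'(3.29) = -32.47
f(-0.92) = -0.22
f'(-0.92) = -2.54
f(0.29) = -1.02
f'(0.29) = -0.25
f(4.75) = -108.17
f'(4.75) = -67.69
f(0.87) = -1.66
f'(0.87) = -2.27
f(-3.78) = 53.01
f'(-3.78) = -42.87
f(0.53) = -1.15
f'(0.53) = -0.84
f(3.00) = -28.00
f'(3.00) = -27.00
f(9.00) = -730.00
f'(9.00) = -243.00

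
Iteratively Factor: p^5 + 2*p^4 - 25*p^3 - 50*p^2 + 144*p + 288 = (p + 3)*(p^4 - p^3 - 22*p^2 + 16*p + 96) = (p - 4)*(p + 3)*(p^3 + 3*p^2 - 10*p - 24) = (p - 4)*(p - 3)*(p + 3)*(p^2 + 6*p + 8) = (p - 4)*(p - 3)*(p + 2)*(p + 3)*(p + 4)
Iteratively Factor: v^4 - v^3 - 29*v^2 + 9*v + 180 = (v - 5)*(v^3 + 4*v^2 - 9*v - 36) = (v - 5)*(v - 3)*(v^2 + 7*v + 12) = (v - 5)*(v - 3)*(v + 4)*(v + 3)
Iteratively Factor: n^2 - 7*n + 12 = (n - 3)*(n - 4)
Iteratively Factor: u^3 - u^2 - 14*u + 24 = (u - 2)*(u^2 + u - 12) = (u - 2)*(u + 4)*(u - 3)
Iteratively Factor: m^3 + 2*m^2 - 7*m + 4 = (m - 1)*(m^2 + 3*m - 4) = (m - 1)^2*(m + 4)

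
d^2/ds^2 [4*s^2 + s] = 8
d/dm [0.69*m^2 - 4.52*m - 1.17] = 1.38*m - 4.52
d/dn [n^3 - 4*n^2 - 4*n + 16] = 3*n^2 - 8*n - 4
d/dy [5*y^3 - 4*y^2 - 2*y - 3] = 15*y^2 - 8*y - 2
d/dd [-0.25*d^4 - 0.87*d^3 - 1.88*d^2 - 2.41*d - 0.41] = -1.0*d^3 - 2.61*d^2 - 3.76*d - 2.41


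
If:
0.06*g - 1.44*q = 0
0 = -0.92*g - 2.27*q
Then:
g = 0.00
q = 0.00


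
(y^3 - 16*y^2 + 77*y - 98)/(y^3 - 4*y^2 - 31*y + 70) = (y - 7)/(y + 5)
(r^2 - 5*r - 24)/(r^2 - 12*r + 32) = (r + 3)/(r - 4)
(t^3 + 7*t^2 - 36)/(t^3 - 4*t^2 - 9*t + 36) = (t^2 + 4*t - 12)/(t^2 - 7*t + 12)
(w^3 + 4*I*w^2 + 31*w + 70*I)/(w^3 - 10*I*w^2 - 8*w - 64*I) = (w^2 + 2*I*w + 35)/(w^2 - 12*I*w - 32)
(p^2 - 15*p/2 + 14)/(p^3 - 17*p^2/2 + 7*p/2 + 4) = (2*p^2 - 15*p + 28)/(2*p^3 - 17*p^2 + 7*p + 8)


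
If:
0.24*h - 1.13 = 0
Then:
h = 4.71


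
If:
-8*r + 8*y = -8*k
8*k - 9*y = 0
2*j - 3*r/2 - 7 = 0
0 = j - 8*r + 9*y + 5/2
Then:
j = 2047/410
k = 216/205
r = 408/205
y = 192/205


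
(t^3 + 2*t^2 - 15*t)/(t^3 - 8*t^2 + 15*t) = (t + 5)/(t - 5)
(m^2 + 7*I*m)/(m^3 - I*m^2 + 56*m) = 1/(m - 8*I)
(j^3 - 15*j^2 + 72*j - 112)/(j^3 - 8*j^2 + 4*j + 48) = (j^2 - 11*j + 28)/(j^2 - 4*j - 12)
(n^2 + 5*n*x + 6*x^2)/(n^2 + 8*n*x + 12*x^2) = (n + 3*x)/(n + 6*x)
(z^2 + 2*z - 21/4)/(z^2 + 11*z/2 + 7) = (z - 3/2)/(z + 2)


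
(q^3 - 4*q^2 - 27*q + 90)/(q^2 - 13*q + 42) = (q^2 + 2*q - 15)/(q - 7)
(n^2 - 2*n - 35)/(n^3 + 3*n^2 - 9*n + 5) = (n - 7)/(n^2 - 2*n + 1)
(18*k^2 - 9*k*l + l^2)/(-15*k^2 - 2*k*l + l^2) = (-18*k^2 + 9*k*l - l^2)/(15*k^2 + 2*k*l - l^2)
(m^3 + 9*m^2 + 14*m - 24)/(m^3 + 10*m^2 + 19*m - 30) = (m + 4)/(m + 5)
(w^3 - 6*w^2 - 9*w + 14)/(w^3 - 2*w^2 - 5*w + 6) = (w - 7)/(w - 3)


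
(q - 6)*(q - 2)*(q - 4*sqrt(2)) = q^3 - 8*q^2 - 4*sqrt(2)*q^2 + 12*q + 32*sqrt(2)*q - 48*sqrt(2)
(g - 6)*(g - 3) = g^2 - 9*g + 18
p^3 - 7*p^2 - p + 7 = (p - 7)*(p - 1)*(p + 1)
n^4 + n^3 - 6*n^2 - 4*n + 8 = (n - 2)*(n - 1)*(n + 2)^2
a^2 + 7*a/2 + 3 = (a + 3/2)*(a + 2)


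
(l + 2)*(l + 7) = l^2 + 9*l + 14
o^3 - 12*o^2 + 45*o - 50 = (o - 5)^2*(o - 2)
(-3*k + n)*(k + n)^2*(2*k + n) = -6*k^4 - 13*k^3*n - 7*k^2*n^2 + k*n^3 + n^4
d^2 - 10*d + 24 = (d - 6)*(d - 4)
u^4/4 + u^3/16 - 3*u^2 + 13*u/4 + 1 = (u/4 + 1)*(u - 2)^2*(u + 1/4)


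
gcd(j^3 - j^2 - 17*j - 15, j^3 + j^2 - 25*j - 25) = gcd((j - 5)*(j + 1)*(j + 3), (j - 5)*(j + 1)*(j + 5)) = j^2 - 4*j - 5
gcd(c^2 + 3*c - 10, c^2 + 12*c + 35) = c + 5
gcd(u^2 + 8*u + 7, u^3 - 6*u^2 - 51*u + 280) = u + 7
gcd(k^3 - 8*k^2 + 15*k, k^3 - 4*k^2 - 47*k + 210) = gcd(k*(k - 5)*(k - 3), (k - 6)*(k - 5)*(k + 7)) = k - 5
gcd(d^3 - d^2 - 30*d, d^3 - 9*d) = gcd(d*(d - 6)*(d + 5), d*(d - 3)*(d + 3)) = d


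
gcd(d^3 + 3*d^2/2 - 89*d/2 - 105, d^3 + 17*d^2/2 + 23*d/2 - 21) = d + 6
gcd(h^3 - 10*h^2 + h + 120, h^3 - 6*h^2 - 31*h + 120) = h - 8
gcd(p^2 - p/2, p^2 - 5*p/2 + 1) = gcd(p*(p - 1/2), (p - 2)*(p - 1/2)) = p - 1/2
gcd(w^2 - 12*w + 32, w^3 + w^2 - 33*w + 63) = 1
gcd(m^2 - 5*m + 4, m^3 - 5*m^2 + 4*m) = m^2 - 5*m + 4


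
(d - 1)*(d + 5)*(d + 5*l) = d^3 + 5*d^2*l + 4*d^2 + 20*d*l - 5*d - 25*l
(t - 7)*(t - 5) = t^2 - 12*t + 35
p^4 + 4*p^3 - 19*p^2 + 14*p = p*(p - 2)*(p - 1)*(p + 7)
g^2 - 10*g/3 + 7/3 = (g - 7/3)*(g - 1)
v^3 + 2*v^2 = v^2*(v + 2)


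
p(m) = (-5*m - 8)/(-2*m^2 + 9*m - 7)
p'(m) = (-5*m - 8)*(4*m - 9)/(-2*m^2 + 9*m - 7)^2 - 5/(-2*m^2 + 9*m - 7) = (-10*m^2 - 32*m + 107)/(4*m^4 - 36*m^3 + 109*m^2 - 126*m + 49)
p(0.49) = 3.40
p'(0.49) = 9.43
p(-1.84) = -0.04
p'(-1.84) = 0.14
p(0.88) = 19.72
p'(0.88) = 179.81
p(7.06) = 1.00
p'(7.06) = -0.33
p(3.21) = -18.76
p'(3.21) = -60.11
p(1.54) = -7.42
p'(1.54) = 7.59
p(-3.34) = -0.15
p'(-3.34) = 0.03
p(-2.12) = -0.07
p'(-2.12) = 0.11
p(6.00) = 1.52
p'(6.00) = -0.71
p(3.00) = -11.50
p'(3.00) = -19.75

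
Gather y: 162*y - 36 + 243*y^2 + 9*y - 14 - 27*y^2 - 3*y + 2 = 216*y^2 + 168*y - 48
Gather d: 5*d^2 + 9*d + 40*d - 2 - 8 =5*d^2 + 49*d - 10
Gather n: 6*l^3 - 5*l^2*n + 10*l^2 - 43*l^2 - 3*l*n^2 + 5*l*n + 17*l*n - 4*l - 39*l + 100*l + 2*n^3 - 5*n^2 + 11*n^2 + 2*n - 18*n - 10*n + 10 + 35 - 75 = 6*l^3 - 33*l^2 + 57*l + 2*n^3 + n^2*(6 - 3*l) + n*(-5*l^2 + 22*l - 26) - 30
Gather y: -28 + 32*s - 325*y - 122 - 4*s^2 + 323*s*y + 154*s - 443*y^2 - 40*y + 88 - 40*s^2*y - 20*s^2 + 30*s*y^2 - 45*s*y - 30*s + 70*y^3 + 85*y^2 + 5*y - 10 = -24*s^2 + 156*s + 70*y^3 + y^2*(30*s - 358) + y*(-40*s^2 + 278*s - 360) - 72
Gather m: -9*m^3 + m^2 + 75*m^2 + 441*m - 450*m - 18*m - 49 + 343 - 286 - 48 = -9*m^3 + 76*m^2 - 27*m - 40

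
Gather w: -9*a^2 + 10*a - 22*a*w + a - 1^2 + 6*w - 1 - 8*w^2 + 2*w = -9*a^2 + 11*a - 8*w^2 + w*(8 - 22*a) - 2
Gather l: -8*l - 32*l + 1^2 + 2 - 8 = -40*l - 5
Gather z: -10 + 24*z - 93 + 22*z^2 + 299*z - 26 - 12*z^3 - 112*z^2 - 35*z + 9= -12*z^3 - 90*z^2 + 288*z - 120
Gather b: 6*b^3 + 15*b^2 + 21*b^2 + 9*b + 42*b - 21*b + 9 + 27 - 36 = 6*b^3 + 36*b^2 + 30*b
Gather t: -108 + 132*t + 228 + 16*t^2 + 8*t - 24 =16*t^2 + 140*t + 96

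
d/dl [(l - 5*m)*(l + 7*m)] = 2*l + 2*m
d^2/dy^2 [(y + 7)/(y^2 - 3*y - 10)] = 2*((-3*y - 4)*(-y^2 + 3*y + 10) - (y + 7)*(2*y - 3)^2)/(-y^2 + 3*y + 10)^3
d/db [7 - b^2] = -2*b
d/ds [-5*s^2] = -10*s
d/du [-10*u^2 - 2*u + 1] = -20*u - 2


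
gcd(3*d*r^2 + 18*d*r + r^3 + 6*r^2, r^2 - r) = r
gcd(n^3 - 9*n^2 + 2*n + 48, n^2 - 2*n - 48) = n - 8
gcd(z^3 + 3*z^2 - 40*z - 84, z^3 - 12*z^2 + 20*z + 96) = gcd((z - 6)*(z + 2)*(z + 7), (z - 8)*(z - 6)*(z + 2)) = z^2 - 4*z - 12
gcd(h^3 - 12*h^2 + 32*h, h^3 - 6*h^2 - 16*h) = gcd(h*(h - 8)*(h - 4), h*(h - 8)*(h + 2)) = h^2 - 8*h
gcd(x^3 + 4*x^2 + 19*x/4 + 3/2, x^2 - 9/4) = x + 3/2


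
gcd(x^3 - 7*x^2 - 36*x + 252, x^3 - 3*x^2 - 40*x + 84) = x^2 - x - 42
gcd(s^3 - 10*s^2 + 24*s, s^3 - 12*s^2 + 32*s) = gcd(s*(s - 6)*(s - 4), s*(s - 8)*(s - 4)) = s^2 - 4*s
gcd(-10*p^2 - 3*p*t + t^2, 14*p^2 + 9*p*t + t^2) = 2*p + t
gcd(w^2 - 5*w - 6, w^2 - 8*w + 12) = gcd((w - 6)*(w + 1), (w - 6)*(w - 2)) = w - 6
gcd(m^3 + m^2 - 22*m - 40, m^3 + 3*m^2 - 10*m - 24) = m^2 + 6*m + 8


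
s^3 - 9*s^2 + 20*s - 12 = (s - 6)*(s - 2)*(s - 1)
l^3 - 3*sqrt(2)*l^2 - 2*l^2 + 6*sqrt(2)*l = l*(l - 2)*(l - 3*sqrt(2))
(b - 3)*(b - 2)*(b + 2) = b^3 - 3*b^2 - 4*b + 12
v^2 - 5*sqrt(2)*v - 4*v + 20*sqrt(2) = (v - 4)*(v - 5*sqrt(2))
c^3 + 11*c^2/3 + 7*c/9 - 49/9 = (c - 1)*(c + 7/3)^2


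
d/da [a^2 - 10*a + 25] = 2*a - 10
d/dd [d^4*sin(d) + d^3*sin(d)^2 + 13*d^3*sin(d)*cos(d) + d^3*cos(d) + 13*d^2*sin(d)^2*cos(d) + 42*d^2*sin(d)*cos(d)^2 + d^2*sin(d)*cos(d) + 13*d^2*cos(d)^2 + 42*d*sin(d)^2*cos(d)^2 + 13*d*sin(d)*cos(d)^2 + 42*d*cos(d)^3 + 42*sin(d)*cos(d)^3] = d^4*cos(d) + 3*d^3*sin(d) + d^3*sin(2*d) + 13*d^3*cos(2*d) - 13*d^2*sin(d)/4 + 13*d^2*sin(2*d)/2 + 39*d^2*sin(3*d)/4 + 27*d^2*cos(d)/2 - d^2*cos(2*d)/2 + 63*d^2*cos(3*d)/2 + 3*d^2/2 - 21*d*sin(d)/2 + d*sin(2*d) - 21*d*sin(3*d)/2 + 21*d*sin(4*d) + 39*d*cos(d)/4 + 13*d*cos(2*d) + 13*d*cos(3*d)/4 + 13*d + 63*(1 - cos(2*d))^2/2 + 13*sin(d)/4 + 13*sin(3*d)/4 + 63*cos(d)/2 + 84*cos(2*d) + 21*cos(3*d)/2 - 42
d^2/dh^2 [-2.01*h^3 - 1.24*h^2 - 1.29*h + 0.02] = -12.06*h - 2.48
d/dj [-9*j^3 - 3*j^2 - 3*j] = -27*j^2 - 6*j - 3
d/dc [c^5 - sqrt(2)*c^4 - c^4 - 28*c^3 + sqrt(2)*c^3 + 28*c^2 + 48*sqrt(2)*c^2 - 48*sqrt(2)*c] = 5*c^4 - 4*sqrt(2)*c^3 - 4*c^3 - 84*c^2 + 3*sqrt(2)*c^2 + 56*c + 96*sqrt(2)*c - 48*sqrt(2)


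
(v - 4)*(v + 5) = v^2 + v - 20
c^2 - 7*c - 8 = (c - 8)*(c + 1)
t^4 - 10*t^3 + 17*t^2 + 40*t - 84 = (t - 7)*(t - 3)*(t - 2)*(t + 2)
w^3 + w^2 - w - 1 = (w - 1)*(w + 1)^2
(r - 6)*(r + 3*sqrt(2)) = r^2 - 6*r + 3*sqrt(2)*r - 18*sqrt(2)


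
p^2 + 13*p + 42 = (p + 6)*(p + 7)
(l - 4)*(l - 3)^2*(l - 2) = l^4 - 12*l^3 + 53*l^2 - 102*l + 72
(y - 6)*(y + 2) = y^2 - 4*y - 12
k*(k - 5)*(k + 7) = k^3 + 2*k^2 - 35*k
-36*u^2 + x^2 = (-6*u + x)*(6*u + x)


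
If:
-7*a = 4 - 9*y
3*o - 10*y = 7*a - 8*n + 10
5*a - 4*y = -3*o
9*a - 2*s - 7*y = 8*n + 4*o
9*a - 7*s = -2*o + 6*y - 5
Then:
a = -905/542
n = -4109/2168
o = 891/542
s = -125/542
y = -463/542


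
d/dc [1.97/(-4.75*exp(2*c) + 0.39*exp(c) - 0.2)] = (18.715*exp(c) - 0.7683)*exp(c)/(4.75*exp(2*c) - 0.39*exp(c) + 0.2)^2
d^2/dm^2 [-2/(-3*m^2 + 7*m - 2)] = 4*(-9*m^2 + 21*m + (6*m - 7)^2 - 6)/(3*m^2 - 7*m + 2)^3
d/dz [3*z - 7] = 3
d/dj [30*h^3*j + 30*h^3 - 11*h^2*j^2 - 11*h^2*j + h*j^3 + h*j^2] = h*(30*h^2 - 22*h*j - 11*h + 3*j^2 + 2*j)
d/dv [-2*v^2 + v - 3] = 1 - 4*v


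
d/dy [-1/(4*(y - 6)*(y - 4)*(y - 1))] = ((y - 6)*(y - 4) + (y - 6)*(y - 1) + (y - 4)*(y - 1))/(4*(y - 6)^2*(y - 4)^2*(y - 1)^2)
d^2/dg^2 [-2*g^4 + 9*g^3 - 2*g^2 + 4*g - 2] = -24*g^2 + 54*g - 4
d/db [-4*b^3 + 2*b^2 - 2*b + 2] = -12*b^2 + 4*b - 2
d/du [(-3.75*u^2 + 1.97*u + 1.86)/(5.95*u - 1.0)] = (-22.3125*u^2 + 7.5*u - 13.037)/(35.4025*u^2 - 11.9*u + 1.0)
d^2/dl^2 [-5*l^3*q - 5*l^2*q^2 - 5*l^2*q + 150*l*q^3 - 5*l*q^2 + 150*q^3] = 10*q*(-3*l - q - 1)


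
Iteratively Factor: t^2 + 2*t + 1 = (t + 1)*(t + 1)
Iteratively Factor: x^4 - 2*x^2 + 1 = (x + 1)*(x^3 - x^2 - x + 1) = (x - 1)*(x + 1)*(x^2 - 1) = (x - 1)^2*(x + 1)*(x + 1)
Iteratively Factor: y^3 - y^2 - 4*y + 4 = (y + 2)*(y^2 - 3*y + 2) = (y - 2)*(y + 2)*(y - 1)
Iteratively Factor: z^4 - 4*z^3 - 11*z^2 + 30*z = (z - 2)*(z^3 - 2*z^2 - 15*z) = z*(z - 2)*(z^2 - 2*z - 15) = z*(z - 5)*(z - 2)*(z + 3)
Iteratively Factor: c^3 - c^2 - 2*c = (c + 1)*(c^2 - 2*c) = (c - 2)*(c + 1)*(c)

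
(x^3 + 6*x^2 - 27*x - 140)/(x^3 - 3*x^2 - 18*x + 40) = (x + 7)/(x - 2)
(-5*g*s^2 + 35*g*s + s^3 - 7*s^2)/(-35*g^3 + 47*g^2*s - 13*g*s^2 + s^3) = s*(s - 7)/(7*g^2 - 8*g*s + s^2)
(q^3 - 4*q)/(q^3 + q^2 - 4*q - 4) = q/(q + 1)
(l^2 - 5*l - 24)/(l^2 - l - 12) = (l - 8)/(l - 4)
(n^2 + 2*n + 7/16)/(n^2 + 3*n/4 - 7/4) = (n + 1/4)/(n - 1)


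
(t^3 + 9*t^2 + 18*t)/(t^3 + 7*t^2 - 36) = t/(t - 2)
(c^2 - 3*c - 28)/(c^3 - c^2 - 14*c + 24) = (c - 7)/(c^2 - 5*c + 6)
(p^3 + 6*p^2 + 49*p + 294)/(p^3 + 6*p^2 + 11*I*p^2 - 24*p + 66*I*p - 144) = (p^2 + 49)/(p^2 + 11*I*p - 24)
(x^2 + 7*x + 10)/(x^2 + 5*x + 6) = (x + 5)/(x + 3)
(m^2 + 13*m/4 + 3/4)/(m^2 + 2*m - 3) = (m + 1/4)/(m - 1)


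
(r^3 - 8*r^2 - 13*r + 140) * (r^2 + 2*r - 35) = r^5 - 6*r^4 - 64*r^3 + 394*r^2 + 735*r - 4900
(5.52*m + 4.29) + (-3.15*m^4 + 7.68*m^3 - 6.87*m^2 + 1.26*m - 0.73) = -3.15*m^4 + 7.68*m^3 - 6.87*m^2 + 6.78*m + 3.56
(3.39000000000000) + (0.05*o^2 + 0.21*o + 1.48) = 0.05*o^2 + 0.21*o + 4.87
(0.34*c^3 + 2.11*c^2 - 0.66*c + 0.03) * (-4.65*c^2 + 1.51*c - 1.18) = -1.581*c^5 - 9.2981*c^4 + 5.8539*c^3 - 3.6259*c^2 + 0.8241*c - 0.0354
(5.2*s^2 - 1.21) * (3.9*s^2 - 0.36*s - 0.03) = 20.28*s^4 - 1.872*s^3 - 4.875*s^2 + 0.4356*s + 0.0363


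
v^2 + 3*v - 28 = (v - 4)*(v + 7)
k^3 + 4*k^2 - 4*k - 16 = (k - 2)*(k + 2)*(k + 4)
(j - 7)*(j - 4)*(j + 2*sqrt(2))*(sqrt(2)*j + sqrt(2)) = sqrt(2)*j^4 - 10*sqrt(2)*j^3 + 4*j^3 - 40*j^2 + 17*sqrt(2)*j^2 + 28*sqrt(2)*j + 68*j + 112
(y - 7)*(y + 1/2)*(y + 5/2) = y^3 - 4*y^2 - 79*y/4 - 35/4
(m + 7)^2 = m^2 + 14*m + 49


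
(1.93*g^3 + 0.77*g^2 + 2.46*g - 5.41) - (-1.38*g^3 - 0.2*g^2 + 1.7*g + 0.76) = 3.31*g^3 + 0.97*g^2 + 0.76*g - 6.17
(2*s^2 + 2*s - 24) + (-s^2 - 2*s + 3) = s^2 - 21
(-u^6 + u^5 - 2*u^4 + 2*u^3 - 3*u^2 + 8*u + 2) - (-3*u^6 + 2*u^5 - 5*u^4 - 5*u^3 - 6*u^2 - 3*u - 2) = 2*u^6 - u^5 + 3*u^4 + 7*u^3 + 3*u^2 + 11*u + 4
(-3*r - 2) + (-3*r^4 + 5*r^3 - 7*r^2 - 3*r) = -3*r^4 + 5*r^3 - 7*r^2 - 6*r - 2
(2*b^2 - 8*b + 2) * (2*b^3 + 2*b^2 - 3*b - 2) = 4*b^5 - 12*b^4 - 18*b^3 + 24*b^2 + 10*b - 4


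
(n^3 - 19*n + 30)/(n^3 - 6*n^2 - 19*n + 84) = (n^2 + 3*n - 10)/(n^2 - 3*n - 28)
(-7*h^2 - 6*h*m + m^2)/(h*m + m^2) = (-7*h + m)/m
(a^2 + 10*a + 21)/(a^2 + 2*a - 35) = (a + 3)/(a - 5)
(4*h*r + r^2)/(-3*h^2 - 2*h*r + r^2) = r*(4*h + r)/(-3*h^2 - 2*h*r + r^2)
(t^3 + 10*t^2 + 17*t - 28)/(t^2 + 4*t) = t + 6 - 7/t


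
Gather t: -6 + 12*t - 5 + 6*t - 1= 18*t - 12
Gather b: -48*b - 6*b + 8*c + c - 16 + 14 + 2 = -54*b + 9*c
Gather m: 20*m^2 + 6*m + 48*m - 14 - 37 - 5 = 20*m^2 + 54*m - 56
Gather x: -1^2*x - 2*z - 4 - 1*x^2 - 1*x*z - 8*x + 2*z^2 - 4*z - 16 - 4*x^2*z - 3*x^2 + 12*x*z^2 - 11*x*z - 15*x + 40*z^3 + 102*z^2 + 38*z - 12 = x^2*(-4*z - 4) + x*(12*z^2 - 12*z - 24) + 40*z^3 + 104*z^2 + 32*z - 32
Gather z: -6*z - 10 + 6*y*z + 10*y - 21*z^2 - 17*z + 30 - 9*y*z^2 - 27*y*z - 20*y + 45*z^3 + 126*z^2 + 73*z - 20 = -10*y + 45*z^3 + z^2*(105 - 9*y) + z*(50 - 21*y)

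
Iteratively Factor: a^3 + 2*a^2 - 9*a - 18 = (a + 2)*(a^2 - 9) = (a + 2)*(a + 3)*(a - 3)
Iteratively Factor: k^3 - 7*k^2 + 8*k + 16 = (k - 4)*(k^2 - 3*k - 4) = (k - 4)^2*(k + 1)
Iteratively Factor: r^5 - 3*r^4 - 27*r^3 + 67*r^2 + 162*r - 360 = (r + 3)*(r^4 - 6*r^3 - 9*r^2 + 94*r - 120) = (r + 3)*(r + 4)*(r^3 - 10*r^2 + 31*r - 30) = (r - 5)*(r + 3)*(r + 4)*(r^2 - 5*r + 6) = (r - 5)*(r - 2)*(r + 3)*(r + 4)*(r - 3)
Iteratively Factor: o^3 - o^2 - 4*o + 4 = (o + 2)*(o^2 - 3*o + 2) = (o - 2)*(o + 2)*(o - 1)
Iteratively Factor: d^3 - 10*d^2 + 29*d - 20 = (d - 5)*(d^2 - 5*d + 4) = (d - 5)*(d - 4)*(d - 1)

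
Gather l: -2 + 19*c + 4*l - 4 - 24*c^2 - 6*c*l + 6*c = -24*c^2 + 25*c + l*(4 - 6*c) - 6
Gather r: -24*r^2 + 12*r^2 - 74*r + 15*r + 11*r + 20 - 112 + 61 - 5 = -12*r^2 - 48*r - 36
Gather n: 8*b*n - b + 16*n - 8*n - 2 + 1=-b + n*(8*b + 8) - 1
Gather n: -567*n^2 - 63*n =-567*n^2 - 63*n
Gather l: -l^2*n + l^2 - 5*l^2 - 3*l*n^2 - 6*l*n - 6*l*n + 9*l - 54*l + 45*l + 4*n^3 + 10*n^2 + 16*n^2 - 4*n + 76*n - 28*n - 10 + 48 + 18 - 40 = l^2*(-n - 4) + l*(-3*n^2 - 12*n) + 4*n^3 + 26*n^2 + 44*n + 16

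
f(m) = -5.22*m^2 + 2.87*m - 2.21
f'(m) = 2.87 - 10.44*m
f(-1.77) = -23.64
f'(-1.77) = 21.35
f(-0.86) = -8.54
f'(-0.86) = 11.85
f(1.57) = -10.57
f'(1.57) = -13.52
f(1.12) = -5.54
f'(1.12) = -8.82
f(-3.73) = -85.54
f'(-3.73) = 41.81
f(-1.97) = -28.12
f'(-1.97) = 23.44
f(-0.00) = -2.21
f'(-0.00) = 2.87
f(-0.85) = -8.42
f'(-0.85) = 11.74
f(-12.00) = -788.33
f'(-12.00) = 128.15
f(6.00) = -172.91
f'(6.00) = -59.77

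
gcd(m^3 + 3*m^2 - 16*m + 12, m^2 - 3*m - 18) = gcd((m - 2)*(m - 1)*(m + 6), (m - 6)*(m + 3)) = 1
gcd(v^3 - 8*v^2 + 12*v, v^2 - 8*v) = v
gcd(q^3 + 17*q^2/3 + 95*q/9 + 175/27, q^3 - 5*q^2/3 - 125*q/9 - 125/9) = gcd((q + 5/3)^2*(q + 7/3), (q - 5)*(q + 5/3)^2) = q^2 + 10*q/3 + 25/9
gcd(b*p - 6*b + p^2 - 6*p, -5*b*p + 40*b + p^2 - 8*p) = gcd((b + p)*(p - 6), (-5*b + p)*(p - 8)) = 1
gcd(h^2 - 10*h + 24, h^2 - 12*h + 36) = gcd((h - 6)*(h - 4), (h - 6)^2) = h - 6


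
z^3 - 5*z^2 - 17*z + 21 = (z - 7)*(z - 1)*(z + 3)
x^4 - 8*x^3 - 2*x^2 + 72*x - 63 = (x - 7)*(x - 3)*(x - 1)*(x + 3)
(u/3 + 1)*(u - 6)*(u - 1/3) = u^3/3 - 10*u^2/9 - 17*u/3 + 2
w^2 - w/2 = w*(w - 1/2)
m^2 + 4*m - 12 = (m - 2)*(m + 6)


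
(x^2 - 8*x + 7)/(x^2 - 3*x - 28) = (x - 1)/(x + 4)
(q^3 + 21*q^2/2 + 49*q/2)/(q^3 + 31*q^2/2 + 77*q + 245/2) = q/(q + 5)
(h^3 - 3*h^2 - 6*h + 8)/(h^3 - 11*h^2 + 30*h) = (h^3 - 3*h^2 - 6*h + 8)/(h*(h^2 - 11*h + 30))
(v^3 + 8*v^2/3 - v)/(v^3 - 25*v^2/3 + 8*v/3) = (v + 3)/(v - 8)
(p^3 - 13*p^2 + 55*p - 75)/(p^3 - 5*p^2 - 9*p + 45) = (p - 5)/(p + 3)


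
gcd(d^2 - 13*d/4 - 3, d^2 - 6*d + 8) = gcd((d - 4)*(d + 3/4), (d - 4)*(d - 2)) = d - 4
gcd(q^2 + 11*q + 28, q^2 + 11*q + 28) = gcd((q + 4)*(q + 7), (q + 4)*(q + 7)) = q^2 + 11*q + 28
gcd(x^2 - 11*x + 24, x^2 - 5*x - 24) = x - 8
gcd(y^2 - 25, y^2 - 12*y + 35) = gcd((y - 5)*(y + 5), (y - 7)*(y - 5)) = y - 5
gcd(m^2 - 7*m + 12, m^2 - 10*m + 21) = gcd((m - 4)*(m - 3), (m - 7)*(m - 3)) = m - 3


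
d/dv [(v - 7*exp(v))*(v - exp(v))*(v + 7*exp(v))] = -v^2*exp(v) + 3*v^2 - 98*v*exp(2*v) - 2*v*exp(v) + 147*exp(3*v) - 49*exp(2*v)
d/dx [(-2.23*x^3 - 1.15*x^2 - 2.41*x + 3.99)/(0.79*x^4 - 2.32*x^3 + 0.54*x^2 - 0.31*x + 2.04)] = (1.7617*x^6 + 1.817*x^5 + 1.8395*x^4 - 22.4082*x^3 + 15.7807*x^2 - 9.0012*x - 3.6795)/(0.6241*x^8 - 3.6656*x^7 + 6.2356*x^6 - 2.9954*x^5 + 4.9532*x^4 - 9.8004*x^3 + 2.2993*x^2 - 1.2648*x + 4.1616)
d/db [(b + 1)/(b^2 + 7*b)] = (b*(b + 7) - (b + 1)*(2*b + 7))/(b^2*(b + 7)^2)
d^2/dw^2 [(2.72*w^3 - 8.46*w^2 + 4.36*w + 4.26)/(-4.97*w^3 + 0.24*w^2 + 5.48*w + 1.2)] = (-4.54747350886464e-13*w^7 + 411.450396000001*w^6 - 1090.660536*w^5 - 43.6922640000003*w^4 + 365.628864*w^3 + 260.694*w^2 - 202.023072*w - 171.697728)/(122.763473*w^9 - 17.784648*w^8 - 405.22398*w^7 - 49.7178*w^6 + 455.39448*w^5 + 174.267072*w^4 - 152.565632*w^3 - 109.14624*w^2 - 23.6736*w - 1.728)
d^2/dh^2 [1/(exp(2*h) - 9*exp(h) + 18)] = ((9 - 4*exp(h))*(exp(2*h) - 9*exp(h) + 18) + 2*(2*exp(h) - 9)^2*exp(h))*exp(h)/(exp(2*h) - 9*exp(h) + 18)^3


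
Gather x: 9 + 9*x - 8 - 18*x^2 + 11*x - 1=-18*x^2 + 20*x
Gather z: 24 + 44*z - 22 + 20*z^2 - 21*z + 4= 20*z^2 + 23*z + 6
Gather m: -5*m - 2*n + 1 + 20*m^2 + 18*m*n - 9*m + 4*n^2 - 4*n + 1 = 20*m^2 + m*(18*n - 14) + 4*n^2 - 6*n + 2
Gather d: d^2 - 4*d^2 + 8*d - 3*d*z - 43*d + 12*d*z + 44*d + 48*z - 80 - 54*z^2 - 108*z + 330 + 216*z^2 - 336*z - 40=-3*d^2 + d*(9*z + 9) + 162*z^2 - 396*z + 210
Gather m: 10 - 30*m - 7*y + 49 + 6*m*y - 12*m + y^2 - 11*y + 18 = m*(6*y - 42) + y^2 - 18*y + 77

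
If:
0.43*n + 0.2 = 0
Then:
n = -0.47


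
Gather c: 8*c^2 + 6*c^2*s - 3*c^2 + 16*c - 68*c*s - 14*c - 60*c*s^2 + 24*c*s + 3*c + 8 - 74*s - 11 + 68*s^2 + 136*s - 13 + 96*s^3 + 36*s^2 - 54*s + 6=c^2*(6*s + 5) + c*(-60*s^2 - 44*s + 5) + 96*s^3 + 104*s^2 + 8*s - 10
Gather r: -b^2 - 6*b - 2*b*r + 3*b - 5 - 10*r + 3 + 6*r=-b^2 - 3*b + r*(-2*b - 4) - 2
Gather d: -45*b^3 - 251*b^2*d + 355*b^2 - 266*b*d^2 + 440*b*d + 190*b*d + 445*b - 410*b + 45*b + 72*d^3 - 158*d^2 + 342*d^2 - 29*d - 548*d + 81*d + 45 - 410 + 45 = -45*b^3 + 355*b^2 + 80*b + 72*d^3 + d^2*(184 - 266*b) + d*(-251*b^2 + 630*b - 496) - 320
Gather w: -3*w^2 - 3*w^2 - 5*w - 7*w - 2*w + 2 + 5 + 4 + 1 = -6*w^2 - 14*w + 12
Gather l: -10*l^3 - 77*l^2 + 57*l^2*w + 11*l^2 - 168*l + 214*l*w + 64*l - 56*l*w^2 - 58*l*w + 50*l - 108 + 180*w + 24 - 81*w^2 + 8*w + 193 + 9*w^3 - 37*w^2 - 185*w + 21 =-10*l^3 + l^2*(57*w - 66) + l*(-56*w^2 + 156*w - 54) + 9*w^3 - 118*w^2 + 3*w + 130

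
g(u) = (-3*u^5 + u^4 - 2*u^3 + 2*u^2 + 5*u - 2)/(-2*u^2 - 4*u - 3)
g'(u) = (4*u + 4)*(-3*u^5 + u^4 - 2*u^3 + 2*u^2 + 5*u - 2)/(-2*u^2 - 4*u - 3)^2 + (-15*u^4 + 4*u^3 - 6*u^2 + 4*u + 5)/(-2*u^2 - 4*u - 3) = (18*u^6 + 44*u^5 + 37*u^4 + 4*u^3 + 20*u^2 - 20*u - 23)/(4*u^4 + 16*u^3 + 28*u^2 + 24*u + 9)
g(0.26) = 0.14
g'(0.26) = -1.52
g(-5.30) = -359.67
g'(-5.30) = 169.29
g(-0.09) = 0.92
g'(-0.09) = -2.98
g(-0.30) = 1.64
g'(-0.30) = -3.85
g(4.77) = 104.17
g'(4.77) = 74.57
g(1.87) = 3.15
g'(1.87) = 7.41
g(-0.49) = 2.36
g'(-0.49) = -3.34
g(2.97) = 19.60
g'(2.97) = 24.20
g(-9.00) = -1436.29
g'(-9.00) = 433.23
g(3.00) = 20.33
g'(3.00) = 24.81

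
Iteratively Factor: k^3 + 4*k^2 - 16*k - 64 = (k - 4)*(k^2 + 8*k + 16) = (k - 4)*(k + 4)*(k + 4)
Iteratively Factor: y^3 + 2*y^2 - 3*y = (y)*(y^2 + 2*y - 3) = y*(y - 1)*(y + 3)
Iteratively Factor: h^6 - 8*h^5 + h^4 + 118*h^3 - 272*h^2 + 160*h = (h - 2)*(h^5 - 6*h^4 - 11*h^3 + 96*h^2 - 80*h) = (h - 2)*(h - 1)*(h^4 - 5*h^3 - 16*h^2 + 80*h) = (h - 2)*(h - 1)*(h + 4)*(h^3 - 9*h^2 + 20*h) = h*(h - 2)*(h - 1)*(h + 4)*(h^2 - 9*h + 20) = h*(h - 5)*(h - 2)*(h - 1)*(h + 4)*(h - 4)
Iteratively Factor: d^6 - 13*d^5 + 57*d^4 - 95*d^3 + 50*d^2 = (d - 1)*(d^5 - 12*d^4 + 45*d^3 - 50*d^2) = (d - 5)*(d - 1)*(d^4 - 7*d^3 + 10*d^2) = d*(d - 5)*(d - 1)*(d^3 - 7*d^2 + 10*d) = d*(d - 5)*(d - 2)*(d - 1)*(d^2 - 5*d) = d*(d - 5)^2*(d - 2)*(d - 1)*(d)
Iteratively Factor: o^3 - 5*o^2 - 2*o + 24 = (o + 2)*(o^2 - 7*o + 12) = (o - 4)*(o + 2)*(o - 3)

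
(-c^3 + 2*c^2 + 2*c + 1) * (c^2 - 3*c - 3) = -c^5 + 5*c^4 - c^3 - 11*c^2 - 9*c - 3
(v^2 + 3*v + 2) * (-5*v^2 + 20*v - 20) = -5*v^4 + 5*v^3 + 30*v^2 - 20*v - 40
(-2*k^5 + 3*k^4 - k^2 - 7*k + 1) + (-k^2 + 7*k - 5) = -2*k^5 + 3*k^4 - 2*k^2 - 4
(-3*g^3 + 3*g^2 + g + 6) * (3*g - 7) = -9*g^4 + 30*g^3 - 18*g^2 + 11*g - 42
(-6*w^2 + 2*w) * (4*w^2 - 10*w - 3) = -24*w^4 + 68*w^3 - 2*w^2 - 6*w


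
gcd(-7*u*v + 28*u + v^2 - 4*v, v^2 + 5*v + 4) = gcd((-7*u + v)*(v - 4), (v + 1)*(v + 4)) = 1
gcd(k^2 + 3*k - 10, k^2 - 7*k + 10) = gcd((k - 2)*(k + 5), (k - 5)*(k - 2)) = k - 2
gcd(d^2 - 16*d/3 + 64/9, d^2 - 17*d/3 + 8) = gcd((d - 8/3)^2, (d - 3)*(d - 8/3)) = d - 8/3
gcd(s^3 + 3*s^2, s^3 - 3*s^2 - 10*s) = s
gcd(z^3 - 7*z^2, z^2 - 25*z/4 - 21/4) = z - 7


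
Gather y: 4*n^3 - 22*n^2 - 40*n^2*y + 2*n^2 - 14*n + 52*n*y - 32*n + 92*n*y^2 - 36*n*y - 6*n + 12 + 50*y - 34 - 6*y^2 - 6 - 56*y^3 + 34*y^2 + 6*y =4*n^3 - 20*n^2 - 52*n - 56*y^3 + y^2*(92*n + 28) + y*(-40*n^2 + 16*n + 56) - 28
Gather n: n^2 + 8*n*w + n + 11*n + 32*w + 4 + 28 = n^2 + n*(8*w + 12) + 32*w + 32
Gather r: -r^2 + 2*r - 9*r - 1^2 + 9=-r^2 - 7*r + 8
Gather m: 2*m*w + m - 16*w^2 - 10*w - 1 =m*(2*w + 1) - 16*w^2 - 10*w - 1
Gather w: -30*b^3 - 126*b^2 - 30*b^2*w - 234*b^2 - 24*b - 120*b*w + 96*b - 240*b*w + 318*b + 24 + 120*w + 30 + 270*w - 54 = -30*b^3 - 360*b^2 + 390*b + w*(-30*b^2 - 360*b + 390)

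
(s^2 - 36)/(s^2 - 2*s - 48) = (s - 6)/(s - 8)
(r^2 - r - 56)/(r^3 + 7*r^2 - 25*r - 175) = (r - 8)/(r^2 - 25)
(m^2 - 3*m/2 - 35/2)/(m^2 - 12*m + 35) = (m + 7/2)/(m - 7)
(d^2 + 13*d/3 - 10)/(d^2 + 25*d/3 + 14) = (3*d - 5)/(3*d + 7)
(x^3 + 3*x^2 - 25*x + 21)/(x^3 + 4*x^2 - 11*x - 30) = (x^2 + 6*x - 7)/(x^2 + 7*x + 10)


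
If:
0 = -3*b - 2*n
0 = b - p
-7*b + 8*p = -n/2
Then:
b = 0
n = 0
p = 0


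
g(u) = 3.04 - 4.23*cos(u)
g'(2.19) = 3.44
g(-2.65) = 6.77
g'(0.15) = 0.63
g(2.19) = 5.50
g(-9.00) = 6.89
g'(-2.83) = -1.30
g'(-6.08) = 0.85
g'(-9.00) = -1.74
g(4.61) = 3.47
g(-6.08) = -1.10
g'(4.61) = -4.21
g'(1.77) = 4.15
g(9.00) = 6.89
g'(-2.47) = -2.63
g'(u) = 4.23*sin(u)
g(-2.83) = 7.07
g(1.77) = 3.88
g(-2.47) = 6.35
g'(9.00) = 1.74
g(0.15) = -1.14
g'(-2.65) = -2.00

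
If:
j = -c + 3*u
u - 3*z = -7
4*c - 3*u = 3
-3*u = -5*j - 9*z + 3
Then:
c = -1/5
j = -18/5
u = -19/15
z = 86/45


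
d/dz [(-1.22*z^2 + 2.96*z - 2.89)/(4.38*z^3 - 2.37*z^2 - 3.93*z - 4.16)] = (5.3436*z^4 - 25.9296*z^3 + 49.7844*z^2 - 3.5482*z - 23.6713)/(19.1844*z^6 - 20.7612*z^5 - 28.8099*z^4 - 17.8134*z^3 + 35.1633*z^2 + 32.6976*z + 17.3056)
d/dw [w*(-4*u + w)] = -4*u + 2*w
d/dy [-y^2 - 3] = -2*y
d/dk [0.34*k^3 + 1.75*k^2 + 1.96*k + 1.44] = 1.02*k^2 + 3.5*k + 1.96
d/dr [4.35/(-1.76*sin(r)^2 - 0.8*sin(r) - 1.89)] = (15.312*sin(r) + 3.48)*cos(r)/(1.76*sin(r)^2 + 0.8*sin(r) + 1.89)^2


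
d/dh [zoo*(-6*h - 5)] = zoo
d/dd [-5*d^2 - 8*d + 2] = -10*d - 8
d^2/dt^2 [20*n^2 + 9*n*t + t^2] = 2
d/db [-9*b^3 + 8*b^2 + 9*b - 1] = -27*b^2 + 16*b + 9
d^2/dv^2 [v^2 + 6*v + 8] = 2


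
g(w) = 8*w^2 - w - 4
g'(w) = 16*w - 1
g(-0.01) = -3.99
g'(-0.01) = -1.16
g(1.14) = 5.26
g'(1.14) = 17.24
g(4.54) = 156.35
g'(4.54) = 71.64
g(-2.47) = 47.28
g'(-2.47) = -40.52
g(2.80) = 55.92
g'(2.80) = 43.80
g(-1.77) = 22.83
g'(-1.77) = -29.32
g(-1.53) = 16.26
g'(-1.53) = -25.48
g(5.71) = 251.12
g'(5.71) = 90.36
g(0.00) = -4.00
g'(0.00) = -1.00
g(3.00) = 65.00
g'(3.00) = 47.00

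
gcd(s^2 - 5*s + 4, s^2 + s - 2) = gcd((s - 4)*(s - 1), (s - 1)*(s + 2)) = s - 1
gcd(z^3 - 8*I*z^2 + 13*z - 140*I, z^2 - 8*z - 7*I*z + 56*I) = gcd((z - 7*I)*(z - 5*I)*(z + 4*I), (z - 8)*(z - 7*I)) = z - 7*I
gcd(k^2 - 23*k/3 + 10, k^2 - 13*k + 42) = k - 6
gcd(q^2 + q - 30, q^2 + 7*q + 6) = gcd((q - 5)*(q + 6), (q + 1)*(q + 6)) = q + 6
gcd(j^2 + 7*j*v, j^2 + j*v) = j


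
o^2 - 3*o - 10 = (o - 5)*(o + 2)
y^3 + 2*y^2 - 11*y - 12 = (y - 3)*(y + 1)*(y + 4)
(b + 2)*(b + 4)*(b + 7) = b^3 + 13*b^2 + 50*b + 56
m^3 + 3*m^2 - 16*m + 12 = (m - 2)*(m - 1)*(m + 6)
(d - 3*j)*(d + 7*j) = d^2 + 4*d*j - 21*j^2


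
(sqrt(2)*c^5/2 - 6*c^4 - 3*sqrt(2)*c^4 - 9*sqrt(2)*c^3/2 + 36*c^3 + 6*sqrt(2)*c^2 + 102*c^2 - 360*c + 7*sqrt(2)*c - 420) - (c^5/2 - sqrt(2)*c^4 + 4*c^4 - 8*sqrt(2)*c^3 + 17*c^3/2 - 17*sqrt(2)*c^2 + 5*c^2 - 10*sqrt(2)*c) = -c^5/2 + sqrt(2)*c^5/2 - 10*c^4 - 2*sqrt(2)*c^4 + 7*sqrt(2)*c^3/2 + 55*c^3/2 + 23*sqrt(2)*c^2 + 97*c^2 - 360*c + 17*sqrt(2)*c - 420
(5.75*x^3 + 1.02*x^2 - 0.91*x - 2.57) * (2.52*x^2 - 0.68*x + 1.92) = 14.49*x^5 - 1.3396*x^4 + 8.0532*x^3 - 3.8992*x^2 + 0.000399999999999956*x - 4.9344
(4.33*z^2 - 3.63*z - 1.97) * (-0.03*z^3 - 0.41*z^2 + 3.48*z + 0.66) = -0.1299*z^5 - 1.6664*z^4 + 16.6158*z^3 - 8.9669*z^2 - 9.2514*z - 1.3002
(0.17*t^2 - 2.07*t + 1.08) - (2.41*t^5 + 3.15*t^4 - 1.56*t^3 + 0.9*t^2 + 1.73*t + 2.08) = -2.41*t^5 - 3.15*t^4 + 1.56*t^3 - 0.73*t^2 - 3.8*t - 1.0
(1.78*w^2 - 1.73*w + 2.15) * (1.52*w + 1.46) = 2.7056*w^3 - 0.0308000000000002*w^2 + 0.7422*w + 3.139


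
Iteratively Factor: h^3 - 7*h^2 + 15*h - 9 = (h - 1)*(h^2 - 6*h + 9) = (h - 3)*(h - 1)*(h - 3)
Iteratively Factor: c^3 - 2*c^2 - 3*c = (c - 3)*(c^2 + c) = c*(c - 3)*(c + 1)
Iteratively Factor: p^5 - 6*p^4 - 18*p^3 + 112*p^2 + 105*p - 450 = (p - 5)*(p^4 - p^3 - 23*p^2 - 3*p + 90) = (p - 5)^2*(p^3 + 4*p^2 - 3*p - 18) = (p - 5)^2*(p + 3)*(p^2 + p - 6) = (p - 5)^2*(p + 3)^2*(p - 2)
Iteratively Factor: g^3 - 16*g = (g + 4)*(g^2 - 4*g) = g*(g + 4)*(g - 4)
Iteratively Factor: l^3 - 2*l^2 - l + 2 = (l - 2)*(l^2 - 1) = (l - 2)*(l - 1)*(l + 1)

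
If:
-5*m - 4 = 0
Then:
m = -4/5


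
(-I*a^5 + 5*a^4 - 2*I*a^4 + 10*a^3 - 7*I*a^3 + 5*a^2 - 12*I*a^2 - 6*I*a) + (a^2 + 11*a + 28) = -I*a^5 + 5*a^4 - 2*I*a^4 + 10*a^3 - 7*I*a^3 + 6*a^2 - 12*I*a^2 + 11*a - 6*I*a + 28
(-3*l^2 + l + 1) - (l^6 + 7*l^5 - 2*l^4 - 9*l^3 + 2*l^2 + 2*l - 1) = -l^6 - 7*l^5 + 2*l^4 + 9*l^3 - 5*l^2 - l + 2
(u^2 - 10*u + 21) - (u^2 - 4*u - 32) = 53 - 6*u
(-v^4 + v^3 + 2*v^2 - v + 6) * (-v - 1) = v^5 - 3*v^3 - v^2 - 5*v - 6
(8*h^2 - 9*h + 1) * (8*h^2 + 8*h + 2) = 64*h^4 - 8*h^3 - 48*h^2 - 10*h + 2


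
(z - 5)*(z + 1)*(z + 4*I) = z^3 - 4*z^2 + 4*I*z^2 - 5*z - 16*I*z - 20*I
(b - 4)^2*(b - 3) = b^3 - 11*b^2 + 40*b - 48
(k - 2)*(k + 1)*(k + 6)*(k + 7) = k^4 + 12*k^3 + 27*k^2 - 68*k - 84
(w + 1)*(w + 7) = w^2 + 8*w + 7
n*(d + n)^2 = d^2*n + 2*d*n^2 + n^3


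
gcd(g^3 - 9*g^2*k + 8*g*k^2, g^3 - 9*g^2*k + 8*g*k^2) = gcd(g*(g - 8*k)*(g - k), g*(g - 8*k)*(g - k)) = g^3 - 9*g^2*k + 8*g*k^2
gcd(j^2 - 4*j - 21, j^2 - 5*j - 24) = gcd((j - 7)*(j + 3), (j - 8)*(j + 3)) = j + 3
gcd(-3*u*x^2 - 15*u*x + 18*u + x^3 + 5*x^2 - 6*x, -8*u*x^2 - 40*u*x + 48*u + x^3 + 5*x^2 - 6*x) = x^2 + 5*x - 6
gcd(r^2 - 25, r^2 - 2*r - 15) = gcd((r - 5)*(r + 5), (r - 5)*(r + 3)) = r - 5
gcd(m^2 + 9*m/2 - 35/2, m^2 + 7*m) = m + 7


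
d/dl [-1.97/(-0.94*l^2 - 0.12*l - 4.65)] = (-3.7036*l - 0.2364)/(0.94*l^2 + 0.12*l + 4.65)^2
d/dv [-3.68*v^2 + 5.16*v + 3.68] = 5.16 - 7.36*v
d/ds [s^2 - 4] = 2*s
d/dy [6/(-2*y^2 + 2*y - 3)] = 12*(2*y - 1)/(2*y^2 - 2*y + 3)^2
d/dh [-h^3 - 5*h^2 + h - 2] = -3*h^2 - 10*h + 1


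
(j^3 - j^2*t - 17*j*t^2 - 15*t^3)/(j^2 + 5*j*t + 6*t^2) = (j^2 - 4*j*t - 5*t^2)/(j + 2*t)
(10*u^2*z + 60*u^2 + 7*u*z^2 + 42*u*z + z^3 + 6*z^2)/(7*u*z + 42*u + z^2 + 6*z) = (10*u^2 + 7*u*z + z^2)/(7*u + z)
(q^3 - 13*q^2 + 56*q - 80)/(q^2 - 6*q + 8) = (q^2 - 9*q + 20)/(q - 2)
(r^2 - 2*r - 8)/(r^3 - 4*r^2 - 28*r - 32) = (r - 4)/(r^2 - 6*r - 16)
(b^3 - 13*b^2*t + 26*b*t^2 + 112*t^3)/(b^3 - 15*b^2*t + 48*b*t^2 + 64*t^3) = (-b^2 + 5*b*t + 14*t^2)/(-b^2 + 7*b*t + 8*t^2)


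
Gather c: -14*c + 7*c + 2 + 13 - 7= 8 - 7*c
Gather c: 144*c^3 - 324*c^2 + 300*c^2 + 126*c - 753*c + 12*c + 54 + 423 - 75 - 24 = 144*c^3 - 24*c^2 - 615*c + 378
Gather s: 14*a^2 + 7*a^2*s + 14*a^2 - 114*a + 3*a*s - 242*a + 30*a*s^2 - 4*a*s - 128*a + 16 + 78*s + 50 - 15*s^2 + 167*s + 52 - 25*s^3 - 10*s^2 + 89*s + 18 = 28*a^2 - 484*a - 25*s^3 + s^2*(30*a - 25) + s*(7*a^2 - a + 334) + 136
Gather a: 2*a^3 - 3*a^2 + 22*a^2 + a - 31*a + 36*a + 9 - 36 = 2*a^3 + 19*a^2 + 6*a - 27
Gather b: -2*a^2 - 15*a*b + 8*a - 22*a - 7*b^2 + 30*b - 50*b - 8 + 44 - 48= -2*a^2 - 14*a - 7*b^2 + b*(-15*a - 20) - 12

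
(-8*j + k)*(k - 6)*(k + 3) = -8*j*k^2 + 24*j*k + 144*j + k^3 - 3*k^2 - 18*k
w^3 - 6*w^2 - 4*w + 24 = (w - 6)*(w - 2)*(w + 2)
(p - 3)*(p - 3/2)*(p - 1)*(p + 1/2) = p^4 - 5*p^3 + 25*p^2/4 - 9/4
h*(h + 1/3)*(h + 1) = h^3 + 4*h^2/3 + h/3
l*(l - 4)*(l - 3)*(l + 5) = l^4 - 2*l^3 - 23*l^2 + 60*l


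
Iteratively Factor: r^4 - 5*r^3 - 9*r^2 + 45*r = (r)*(r^3 - 5*r^2 - 9*r + 45) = r*(r + 3)*(r^2 - 8*r + 15) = r*(r - 5)*(r + 3)*(r - 3)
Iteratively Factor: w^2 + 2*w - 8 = (w + 4)*(w - 2)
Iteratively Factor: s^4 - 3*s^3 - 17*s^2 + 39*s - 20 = (s - 1)*(s^3 - 2*s^2 - 19*s + 20) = (s - 1)*(s + 4)*(s^2 - 6*s + 5) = (s - 1)^2*(s + 4)*(s - 5)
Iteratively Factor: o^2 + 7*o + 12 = (o + 4)*(o + 3)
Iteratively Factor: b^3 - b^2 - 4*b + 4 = (b + 2)*(b^2 - 3*b + 2) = (b - 1)*(b + 2)*(b - 2)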